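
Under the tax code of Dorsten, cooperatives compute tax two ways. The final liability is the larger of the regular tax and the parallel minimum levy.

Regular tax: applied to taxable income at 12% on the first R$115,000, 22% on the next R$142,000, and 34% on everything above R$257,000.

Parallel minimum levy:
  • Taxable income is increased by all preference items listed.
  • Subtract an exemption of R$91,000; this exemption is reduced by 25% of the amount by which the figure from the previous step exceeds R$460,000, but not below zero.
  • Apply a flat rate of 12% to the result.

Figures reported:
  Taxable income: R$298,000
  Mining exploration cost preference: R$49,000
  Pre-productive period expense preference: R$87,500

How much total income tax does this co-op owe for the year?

R$58,980

Regular tax:
  R$115,000 × 12% = R$13,800
  R$142,000 × 22% = R$31,240
  R$41,000 × 34% = R$13,940
  → R$58,980

Parallel minimum levy:
  Adjusted income: R$298,000 + R$49,000 + R$87,500 = R$434,500
  Exemption: R$434,500 ≤ R$460,000, so full R$91,000 applies
  Base: R$434,500 − R$91,000 = R$343,500
  R$343,500 × 12% = R$41,220

R$58,980 > R$41,220, so the regular tax governs.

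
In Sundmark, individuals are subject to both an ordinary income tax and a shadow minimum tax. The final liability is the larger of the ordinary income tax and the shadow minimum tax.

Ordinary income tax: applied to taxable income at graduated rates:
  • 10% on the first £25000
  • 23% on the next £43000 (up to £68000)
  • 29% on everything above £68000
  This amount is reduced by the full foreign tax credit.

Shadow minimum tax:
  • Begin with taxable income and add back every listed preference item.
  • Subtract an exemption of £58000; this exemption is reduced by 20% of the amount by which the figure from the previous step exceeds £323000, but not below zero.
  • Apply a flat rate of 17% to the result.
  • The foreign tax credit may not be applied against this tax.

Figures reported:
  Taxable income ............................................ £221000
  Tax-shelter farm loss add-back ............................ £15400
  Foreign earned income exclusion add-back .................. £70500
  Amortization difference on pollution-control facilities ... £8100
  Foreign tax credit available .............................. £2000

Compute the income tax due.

£54760

Shadow minimum tax:
  Adjusted income: £221000 + £15400 + £70500 + £8100 = £315000
  Exemption: £315000 ≤ £323000, so full £58000 applies
  Base: £315000 − £58000 = £257000
  £257000 × 17% = £43690

Ordinary income tax:
  £25000 × 10% = £2500
  £43000 × 23% = £9890
  £153000 × 29% = £44370
  → £56760
  Less foreign tax credit £2000 → £54760

£54760 > £43690, so the ordinary income tax governs.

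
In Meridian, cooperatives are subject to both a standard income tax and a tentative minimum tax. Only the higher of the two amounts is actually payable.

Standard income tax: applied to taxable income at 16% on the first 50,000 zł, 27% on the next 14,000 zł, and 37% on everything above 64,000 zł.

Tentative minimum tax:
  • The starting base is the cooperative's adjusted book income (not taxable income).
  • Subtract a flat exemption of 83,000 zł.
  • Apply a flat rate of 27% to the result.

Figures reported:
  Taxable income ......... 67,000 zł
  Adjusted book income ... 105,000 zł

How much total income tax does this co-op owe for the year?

12,890 zł

Standard income tax:
  50,000 zł × 16% = 8,000 zł
  14,000 zł × 27% = 3,780 zł
  3,000 zł × 37% = 1,110 zł
  → 12,890 zł

Tentative minimum tax:
  Base (adjusted book income): 105,000 zł
  Less exemption 83,000 zł → base 22,000 zł
  22,000 zł × 27% = 5,940 zł

12,890 zł > 5,940 zł, so the standard income tax governs.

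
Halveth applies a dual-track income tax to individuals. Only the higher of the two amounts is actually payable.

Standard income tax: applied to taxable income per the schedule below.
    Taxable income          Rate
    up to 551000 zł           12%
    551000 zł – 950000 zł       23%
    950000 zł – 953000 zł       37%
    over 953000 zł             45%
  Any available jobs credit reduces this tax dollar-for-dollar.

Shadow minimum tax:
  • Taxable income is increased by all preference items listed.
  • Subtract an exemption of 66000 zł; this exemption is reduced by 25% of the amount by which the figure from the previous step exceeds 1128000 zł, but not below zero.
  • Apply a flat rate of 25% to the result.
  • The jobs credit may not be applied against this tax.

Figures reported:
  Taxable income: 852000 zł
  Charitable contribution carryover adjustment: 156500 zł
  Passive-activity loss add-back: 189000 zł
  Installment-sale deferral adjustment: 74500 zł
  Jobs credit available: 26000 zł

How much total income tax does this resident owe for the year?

Shadow minimum tax:
  Adjusted income: 852000 zł + 156500 zł + 189000 zł + 74500 zł = 1272000 zł
  Exemption: 66000 zł − 25% × (1272000 zł − 1128000 zł) = 66000 zł − 36000 zł = 30000 zł
  Base: 1272000 zł − 30000 zł = 1242000 zł
  1242000 zł × 25% = 310500 zł

Standard income tax:
  551000 zł × 12% = 66120 zł
  301000 zł × 23% = 69230 zł
  → 135350 zł
  Less jobs credit 26000 zł → 109350 zł

310500 zł > 109350 zł, so the shadow minimum tax is the binding amount.

310500 zł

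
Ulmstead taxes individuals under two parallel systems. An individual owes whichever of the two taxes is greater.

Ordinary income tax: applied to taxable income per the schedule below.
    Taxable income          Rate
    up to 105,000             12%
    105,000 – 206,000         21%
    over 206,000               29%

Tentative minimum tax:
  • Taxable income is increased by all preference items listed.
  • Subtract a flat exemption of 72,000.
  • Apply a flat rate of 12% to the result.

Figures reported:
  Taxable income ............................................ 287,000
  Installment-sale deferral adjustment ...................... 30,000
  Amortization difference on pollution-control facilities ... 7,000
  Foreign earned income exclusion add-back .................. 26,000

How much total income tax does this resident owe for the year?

57,300

Ordinary income tax:
  105,000 × 12% = 12,600
  101,000 × 21% = 21,210
  81,000 × 29% = 23,490
  → 57,300

Tentative minimum tax:
  Adjusted income: 287,000 + 30,000 + 7,000 + 26,000 = 350,000
  Less exemption 72,000 → base 278,000
  278,000 × 12% = 33,360

57,300 > 33,360, so the ordinary income tax governs.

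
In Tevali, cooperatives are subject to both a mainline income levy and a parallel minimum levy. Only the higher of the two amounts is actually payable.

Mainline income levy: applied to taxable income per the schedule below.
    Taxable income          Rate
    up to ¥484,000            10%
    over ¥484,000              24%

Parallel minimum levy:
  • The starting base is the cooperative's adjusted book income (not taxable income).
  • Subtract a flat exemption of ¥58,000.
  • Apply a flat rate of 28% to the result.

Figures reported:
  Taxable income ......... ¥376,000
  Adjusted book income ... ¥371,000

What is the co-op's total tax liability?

¥87,640

Parallel minimum levy:
  Base (adjusted book income): ¥371,000
  Less exemption ¥58,000 → base ¥313,000
  ¥313,000 × 28% = ¥87,640

Mainline income levy:
  ¥376,000 × 10% = ¥37,600

¥87,640 > ¥37,600, so the parallel minimum levy is the binding amount.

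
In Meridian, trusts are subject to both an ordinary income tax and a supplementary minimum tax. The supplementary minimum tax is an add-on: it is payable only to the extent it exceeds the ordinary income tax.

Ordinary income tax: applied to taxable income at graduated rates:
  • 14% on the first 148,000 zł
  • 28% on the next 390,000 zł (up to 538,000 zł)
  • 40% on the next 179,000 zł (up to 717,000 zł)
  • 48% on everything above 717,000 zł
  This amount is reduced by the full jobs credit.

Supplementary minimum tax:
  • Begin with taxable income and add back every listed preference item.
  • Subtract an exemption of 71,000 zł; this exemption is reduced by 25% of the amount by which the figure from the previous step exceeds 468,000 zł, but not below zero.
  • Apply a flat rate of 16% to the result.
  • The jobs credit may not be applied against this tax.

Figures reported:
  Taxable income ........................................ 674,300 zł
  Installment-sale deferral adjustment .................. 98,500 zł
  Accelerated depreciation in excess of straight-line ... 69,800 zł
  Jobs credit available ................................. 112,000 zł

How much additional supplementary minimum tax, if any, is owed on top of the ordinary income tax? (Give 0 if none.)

Ordinary income tax:
  148,000 zł × 14% = 20,720 zł
  390,000 zł × 28% = 109,200 zł
  136,300 zł × 40% = 54,520 zł
  → 184,440 zł
  Less jobs credit 112,000 zł → 72,440 zł

Supplementary minimum tax:
  Adjusted income: 674,300 zł + 98,500 zł + 69,800 zł = 842,600 zł
  Exemption: 25% × (842,600 zł − 468,000 zł) = 93,650 zł ≥ 71,000 zł, so the exemption is fully phased out
  Base: 842,600 zł − 0 zł = 842,600 zł
  842,600 zł × 16% = 134,816 zł

Excess of supplementary minimum tax over ordinary income tax: 134,816 zł − 72,440 zł = 62,376 zł.

62,376 zł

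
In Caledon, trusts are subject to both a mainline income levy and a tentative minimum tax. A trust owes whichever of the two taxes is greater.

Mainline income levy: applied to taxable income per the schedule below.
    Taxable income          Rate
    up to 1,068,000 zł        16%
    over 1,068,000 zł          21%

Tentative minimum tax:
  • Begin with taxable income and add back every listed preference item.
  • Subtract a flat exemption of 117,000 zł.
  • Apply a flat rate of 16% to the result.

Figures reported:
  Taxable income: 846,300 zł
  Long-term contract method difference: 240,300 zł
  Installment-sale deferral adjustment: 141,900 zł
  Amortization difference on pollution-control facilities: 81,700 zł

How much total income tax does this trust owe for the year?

Mainline income levy:
  846,300 zł × 16% = 135,408 zł

Tentative minimum tax:
  Adjusted income: 846,300 zł + 240,300 zł + 141,900 zł + 81,700 zł = 1,310,200 zł
  Less exemption 117,000 zł → base 1,193,200 zł
  1,193,200 zł × 16% = 190,912 zł

190,912 zł > 135,408 zł, so the tentative minimum tax is the binding amount.

190,912 zł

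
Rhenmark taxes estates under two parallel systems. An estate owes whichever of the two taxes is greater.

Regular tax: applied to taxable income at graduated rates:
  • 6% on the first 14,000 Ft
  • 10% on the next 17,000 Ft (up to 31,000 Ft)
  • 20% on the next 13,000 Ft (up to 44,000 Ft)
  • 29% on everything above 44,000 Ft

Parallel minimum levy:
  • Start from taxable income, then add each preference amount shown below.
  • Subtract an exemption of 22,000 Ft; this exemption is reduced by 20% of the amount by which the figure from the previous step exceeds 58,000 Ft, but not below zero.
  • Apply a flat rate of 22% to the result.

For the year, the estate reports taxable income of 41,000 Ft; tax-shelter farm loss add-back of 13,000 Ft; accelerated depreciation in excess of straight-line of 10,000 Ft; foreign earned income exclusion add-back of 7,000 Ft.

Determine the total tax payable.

11,352 Ft

Regular tax:
  14,000 Ft × 6% = 840 Ft
  17,000 Ft × 10% = 1,700 Ft
  10,000 Ft × 20% = 2,000 Ft
  → 4,540 Ft

Parallel minimum levy:
  Adjusted income: 41,000 Ft + 13,000 Ft + 10,000 Ft + 7,000 Ft = 71,000 Ft
  Exemption: 22,000 Ft − 20% × (71,000 Ft − 58,000 Ft) = 22,000 Ft − 2,600 Ft = 19,400 Ft
  Base: 71,000 Ft − 19,400 Ft = 51,600 Ft
  51,600 Ft × 22% = 11,352 Ft

11,352 Ft > 4,540 Ft, so the parallel minimum levy is the binding amount.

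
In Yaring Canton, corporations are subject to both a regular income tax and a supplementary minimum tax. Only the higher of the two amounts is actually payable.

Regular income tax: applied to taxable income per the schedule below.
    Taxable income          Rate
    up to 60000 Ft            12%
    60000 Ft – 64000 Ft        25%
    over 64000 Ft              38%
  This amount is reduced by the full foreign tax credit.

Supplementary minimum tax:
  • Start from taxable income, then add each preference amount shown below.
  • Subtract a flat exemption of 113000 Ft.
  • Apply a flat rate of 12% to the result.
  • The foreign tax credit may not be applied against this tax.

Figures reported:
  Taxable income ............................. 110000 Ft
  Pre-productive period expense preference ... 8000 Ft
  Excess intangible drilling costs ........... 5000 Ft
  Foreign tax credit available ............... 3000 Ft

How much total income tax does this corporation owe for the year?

Supplementary minimum tax:
  Adjusted income: 110000 Ft + 8000 Ft + 5000 Ft = 123000 Ft
  Less exemption 113000 Ft → base 10000 Ft
  10000 Ft × 12% = 1200 Ft

Regular income tax:
  60000 Ft × 12% = 7200 Ft
  4000 Ft × 25% = 1000 Ft
  46000 Ft × 38% = 17480 Ft
  → 25680 Ft
  Less foreign tax credit 3000 Ft → 22680 Ft

22680 Ft > 1200 Ft, so the regular income tax governs.

22680 Ft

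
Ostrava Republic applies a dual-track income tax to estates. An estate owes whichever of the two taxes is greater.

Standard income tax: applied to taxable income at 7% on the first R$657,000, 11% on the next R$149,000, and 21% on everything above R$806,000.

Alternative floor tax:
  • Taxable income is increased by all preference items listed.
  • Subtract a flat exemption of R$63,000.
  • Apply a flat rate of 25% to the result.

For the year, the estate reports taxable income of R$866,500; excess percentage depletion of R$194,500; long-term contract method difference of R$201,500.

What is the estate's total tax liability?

R$299,875

Standard income tax:
  R$657,000 × 7% = R$45,990
  R$149,000 × 11% = R$16,390
  R$60,500 × 21% = R$12,705
  → R$75,085

Alternative floor tax:
  Adjusted income: R$866,500 + R$194,500 + R$201,500 = R$1,262,500
  Less exemption R$63,000 → base R$1,199,500
  R$1,199,500 × 25% = R$299,875

R$299,875 > R$75,085, so the alternative floor tax is the binding amount.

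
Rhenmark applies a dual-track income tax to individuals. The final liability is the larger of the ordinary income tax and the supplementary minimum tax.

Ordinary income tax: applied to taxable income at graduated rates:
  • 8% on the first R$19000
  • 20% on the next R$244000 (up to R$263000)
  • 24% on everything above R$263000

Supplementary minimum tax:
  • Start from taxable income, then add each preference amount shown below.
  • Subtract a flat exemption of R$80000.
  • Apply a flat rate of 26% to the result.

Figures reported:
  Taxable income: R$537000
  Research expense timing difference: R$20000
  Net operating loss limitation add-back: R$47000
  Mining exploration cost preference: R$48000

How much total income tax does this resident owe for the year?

R$148720

Supplementary minimum tax:
  Adjusted income: R$537000 + R$20000 + R$47000 + R$48000 = R$652000
  Less exemption R$80000 → base R$572000
  R$572000 × 26% = R$148720

Ordinary income tax:
  R$19000 × 8% = R$1520
  R$244000 × 20% = R$48800
  R$274000 × 24% = R$65760
  → R$116080

R$148720 > R$116080, so the supplementary minimum tax is the binding amount.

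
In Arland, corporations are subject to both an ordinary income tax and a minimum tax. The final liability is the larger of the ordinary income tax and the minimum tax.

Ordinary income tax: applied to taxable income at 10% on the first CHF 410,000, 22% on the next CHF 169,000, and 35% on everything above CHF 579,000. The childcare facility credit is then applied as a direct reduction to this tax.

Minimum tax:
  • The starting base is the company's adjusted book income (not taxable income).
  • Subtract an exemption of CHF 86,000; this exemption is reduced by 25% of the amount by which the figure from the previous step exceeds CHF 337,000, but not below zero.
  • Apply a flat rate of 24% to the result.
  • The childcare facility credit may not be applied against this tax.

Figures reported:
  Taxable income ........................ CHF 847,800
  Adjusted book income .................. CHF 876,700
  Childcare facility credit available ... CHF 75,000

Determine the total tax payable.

CHF 210,408

Ordinary income tax:
  CHF 410,000 × 10% = CHF 41,000
  CHF 169,000 × 22% = CHF 37,180
  CHF 268,800 × 35% = CHF 94,080
  → CHF 172,260
  Less childcare facility credit CHF 75,000 → CHF 97,260

Minimum tax:
  Base (adjusted book income): CHF 876,700
  Exemption: 25% × (CHF 876,700 − CHF 337,000) = CHF 134,925 ≥ CHF 86,000, so the exemption is fully phased out
  Base: CHF 876,700 − CHF 0 = CHF 876,700
  CHF 876,700 × 24% = CHF 210,408

CHF 210,408 > CHF 97,260, so the minimum tax is the binding amount.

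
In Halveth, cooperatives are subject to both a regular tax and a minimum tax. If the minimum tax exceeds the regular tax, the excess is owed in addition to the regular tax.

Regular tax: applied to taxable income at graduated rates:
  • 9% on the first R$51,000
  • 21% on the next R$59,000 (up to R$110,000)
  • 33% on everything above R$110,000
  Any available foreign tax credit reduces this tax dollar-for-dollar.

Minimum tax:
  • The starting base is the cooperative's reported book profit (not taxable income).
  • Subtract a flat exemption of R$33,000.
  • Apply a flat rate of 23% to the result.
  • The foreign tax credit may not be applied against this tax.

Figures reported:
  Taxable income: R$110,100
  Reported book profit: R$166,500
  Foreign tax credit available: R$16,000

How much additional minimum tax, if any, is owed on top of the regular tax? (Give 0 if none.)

Minimum tax:
  Base (reported book profit): R$166,500
  Less exemption R$33,000 → base R$133,500
  R$133,500 × 23% = R$30,705

Regular tax:
  R$51,000 × 9% = R$4,590
  R$59,000 × 21% = R$12,390
  R$100 × 33% = R$33
  → R$17,013
  Less foreign tax credit R$16,000 → R$1,013

Excess of minimum tax over regular tax: R$30,705 − R$1,013 = R$29,692.

R$29,692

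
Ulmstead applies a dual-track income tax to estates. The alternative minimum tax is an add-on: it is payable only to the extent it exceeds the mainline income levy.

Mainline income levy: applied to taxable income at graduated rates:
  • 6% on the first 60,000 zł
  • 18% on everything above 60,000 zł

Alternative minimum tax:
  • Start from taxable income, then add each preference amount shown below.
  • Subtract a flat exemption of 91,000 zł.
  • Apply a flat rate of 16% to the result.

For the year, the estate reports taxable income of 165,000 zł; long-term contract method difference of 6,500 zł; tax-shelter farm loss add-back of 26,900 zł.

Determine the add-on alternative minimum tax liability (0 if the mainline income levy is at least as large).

Alternative minimum tax:
  Adjusted income: 165,000 zł + 6,500 zł + 26,900 zł = 198,400 zł
  Less exemption 91,000 zł → base 107,400 zł
  107,400 zł × 16% = 17,184 zł

Mainline income levy:
  60,000 zł × 6% = 3,600 zł
  105,000 zł × 18% = 18,900 zł
  → 22,500 zł

17,184 zł ≤ 22,500 zł, so no add-on is due.

0 zł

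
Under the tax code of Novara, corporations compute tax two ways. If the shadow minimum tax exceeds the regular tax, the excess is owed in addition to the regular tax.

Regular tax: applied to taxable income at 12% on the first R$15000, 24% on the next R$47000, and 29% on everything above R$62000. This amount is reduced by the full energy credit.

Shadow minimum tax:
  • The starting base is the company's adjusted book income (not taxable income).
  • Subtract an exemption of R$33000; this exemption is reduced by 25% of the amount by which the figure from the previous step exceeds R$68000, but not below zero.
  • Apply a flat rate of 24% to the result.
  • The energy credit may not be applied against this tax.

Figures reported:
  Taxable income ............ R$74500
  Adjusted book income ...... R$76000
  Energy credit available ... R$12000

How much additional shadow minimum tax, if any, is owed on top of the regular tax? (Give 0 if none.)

Regular tax:
  R$15000 × 12% = R$1800
  R$47000 × 24% = R$11280
  R$12500 × 29% = R$3625
  → R$16705
  Less energy credit R$12000 → R$4705

Shadow minimum tax:
  Base (adjusted book income): R$76000
  Exemption: R$33000 − 25% × (R$76000 − R$68000) = R$33000 − R$2000 = R$31000
  Base: R$76000 − R$31000 = R$45000
  R$45000 × 24% = R$10800

Excess of shadow minimum tax over regular tax: R$10800 − R$4705 = R$6095.

R$6095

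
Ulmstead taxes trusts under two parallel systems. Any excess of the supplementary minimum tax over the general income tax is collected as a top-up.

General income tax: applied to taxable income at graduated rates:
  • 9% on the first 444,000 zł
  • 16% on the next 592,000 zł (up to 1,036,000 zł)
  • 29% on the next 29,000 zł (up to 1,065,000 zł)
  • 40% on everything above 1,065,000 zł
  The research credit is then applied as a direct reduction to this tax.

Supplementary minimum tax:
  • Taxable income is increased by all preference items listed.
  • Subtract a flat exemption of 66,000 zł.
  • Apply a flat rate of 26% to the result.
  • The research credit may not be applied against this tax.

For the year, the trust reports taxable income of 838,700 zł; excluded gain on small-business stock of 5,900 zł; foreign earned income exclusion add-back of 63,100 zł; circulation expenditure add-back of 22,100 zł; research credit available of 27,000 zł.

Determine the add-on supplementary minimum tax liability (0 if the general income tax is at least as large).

Supplementary minimum tax:
  Adjusted income: 838,700 zł + 5,900 zł + 63,100 zł + 22,100 zł = 929,800 zł
  Less exemption 66,000 zł → base 863,800 zł
  863,800 zł × 26% = 224,588 zł

General income tax:
  444,000 zł × 9% = 39,960 zł
  394,700 zł × 16% = 63,152 zł
  → 103,112 zł
  Less research credit 27,000 zł → 76,112 zł

Excess of supplementary minimum tax over general income tax: 224,588 zł − 76,112 zł = 148,476 zł.

148,476 zł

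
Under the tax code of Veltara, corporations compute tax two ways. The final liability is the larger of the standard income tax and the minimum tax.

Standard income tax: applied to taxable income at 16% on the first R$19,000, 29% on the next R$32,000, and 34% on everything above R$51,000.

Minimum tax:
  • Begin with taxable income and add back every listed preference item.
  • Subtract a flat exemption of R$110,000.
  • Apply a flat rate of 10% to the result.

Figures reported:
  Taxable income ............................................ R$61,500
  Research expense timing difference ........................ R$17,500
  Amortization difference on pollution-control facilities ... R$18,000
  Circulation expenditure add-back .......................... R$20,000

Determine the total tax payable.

Minimum tax:
  Adjusted income: R$61,500 + R$17,500 + R$18,000 + R$20,000 = R$117,000
  Less exemption R$110,000 → base R$7,000
  R$7,000 × 10% = R$700

Standard income tax:
  R$19,000 × 16% = R$3,040
  R$32,000 × 29% = R$9,280
  R$10,500 × 34% = R$3,570
  → R$15,890

R$15,890 > R$700, so the standard income tax governs.

R$15,890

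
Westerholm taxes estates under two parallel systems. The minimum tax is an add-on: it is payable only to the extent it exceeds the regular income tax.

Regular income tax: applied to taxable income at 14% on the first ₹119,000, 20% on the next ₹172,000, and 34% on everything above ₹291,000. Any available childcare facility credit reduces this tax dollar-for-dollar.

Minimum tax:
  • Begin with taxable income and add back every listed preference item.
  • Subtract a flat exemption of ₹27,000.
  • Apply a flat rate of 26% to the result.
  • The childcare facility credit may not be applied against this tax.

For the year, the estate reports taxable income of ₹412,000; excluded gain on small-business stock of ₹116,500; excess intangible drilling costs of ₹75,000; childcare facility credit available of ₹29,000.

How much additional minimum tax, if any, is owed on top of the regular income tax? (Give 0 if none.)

Regular income tax:
  ₹119,000 × 14% = ₹16,660
  ₹172,000 × 20% = ₹34,400
  ₹121,000 × 34% = ₹41,140
  → ₹92,200
  Less childcare facility credit ₹29,000 → ₹63,200

Minimum tax:
  Adjusted income: ₹412,000 + ₹116,500 + ₹75,000 = ₹603,500
  Less exemption ₹27,000 → base ₹576,500
  ₹576,500 × 26% = ₹149,890

Excess of minimum tax over regular income tax: ₹149,890 − ₹63,200 = ₹86,690.

₹86,690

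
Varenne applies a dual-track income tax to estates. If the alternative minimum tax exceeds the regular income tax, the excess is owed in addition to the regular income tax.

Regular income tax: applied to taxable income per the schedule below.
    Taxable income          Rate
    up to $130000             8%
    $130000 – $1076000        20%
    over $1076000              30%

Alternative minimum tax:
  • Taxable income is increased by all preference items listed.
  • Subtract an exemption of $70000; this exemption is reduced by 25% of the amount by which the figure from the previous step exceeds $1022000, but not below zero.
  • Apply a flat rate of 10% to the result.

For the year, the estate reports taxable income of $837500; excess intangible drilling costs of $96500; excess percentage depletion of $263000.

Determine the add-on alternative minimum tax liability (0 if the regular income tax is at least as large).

Alternative minimum tax:
  Adjusted income: $837500 + $96500 + $263000 = $1197000
  Exemption: $70000 − 25% × ($1197000 − $1022000) = $70000 − $43750 = $26250
  Base: $1197000 − $26250 = $1170750
  $1170750 × 10% = $117075

Regular income tax:
  $130000 × 8% = $10400
  $707500 × 20% = $141500
  → $151900

$117075 ≤ $151900, so no add-on is due.

$0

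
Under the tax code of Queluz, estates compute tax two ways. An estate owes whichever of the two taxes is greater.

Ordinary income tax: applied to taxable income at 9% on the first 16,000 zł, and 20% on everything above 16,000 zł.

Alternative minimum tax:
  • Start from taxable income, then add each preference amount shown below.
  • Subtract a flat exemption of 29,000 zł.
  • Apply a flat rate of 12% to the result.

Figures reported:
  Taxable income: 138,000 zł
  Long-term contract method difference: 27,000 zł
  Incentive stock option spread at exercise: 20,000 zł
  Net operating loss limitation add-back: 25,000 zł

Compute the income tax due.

25,840 zł

Ordinary income tax:
  16,000 zł × 9% = 1,440 zł
  122,000 zł × 20% = 24,400 zł
  → 25,840 zł

Alternative minimum tax:
  Adjusted income: 138,000 zł + 27,000 zł + 20,000 zł + 25,000 zł = 210,000 zł
  Less exemption 29,000 zł → base 181,000 zł
  181,000 zł × 12% = 21,720 zł

25,840 zł > 21,720 zł, so the ordinary income tax governs.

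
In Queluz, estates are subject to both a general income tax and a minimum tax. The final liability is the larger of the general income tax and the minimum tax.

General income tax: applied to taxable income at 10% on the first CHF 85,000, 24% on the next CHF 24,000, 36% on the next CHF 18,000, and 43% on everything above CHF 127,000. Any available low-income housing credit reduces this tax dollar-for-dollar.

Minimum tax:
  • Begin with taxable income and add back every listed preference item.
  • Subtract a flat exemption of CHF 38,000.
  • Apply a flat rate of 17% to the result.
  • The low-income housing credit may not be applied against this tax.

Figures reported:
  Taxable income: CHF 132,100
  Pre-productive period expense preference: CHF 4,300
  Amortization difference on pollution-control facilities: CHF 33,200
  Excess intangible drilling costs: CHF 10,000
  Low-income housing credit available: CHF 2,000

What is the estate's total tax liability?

General income tax:
  CHF 85,000 × 10% = CHF 8,500
  CHF 24,000 × 24% = CHF 5,760
  CHF 18,000 × 36% = CHF 6,480
  CHF 5,100 × 43% = CHF 2,193
  → CHF 22,933
  Less low-income housing credit CHF 2,000 → CHF 20,933

Minimum tax:
  Adjusted income: CHF 132,100 + CHF 4,300 + CHF 33,200 + CHF 10,000 = CHF 179,600
  Less exemption CHF 38,000 → base CHF 141,600
  CHF 141,600 × 17% = CHF 24,072

CHF 24,072 > CHF 20,933, so the minimum tax is the binding amount.

CHF 24,072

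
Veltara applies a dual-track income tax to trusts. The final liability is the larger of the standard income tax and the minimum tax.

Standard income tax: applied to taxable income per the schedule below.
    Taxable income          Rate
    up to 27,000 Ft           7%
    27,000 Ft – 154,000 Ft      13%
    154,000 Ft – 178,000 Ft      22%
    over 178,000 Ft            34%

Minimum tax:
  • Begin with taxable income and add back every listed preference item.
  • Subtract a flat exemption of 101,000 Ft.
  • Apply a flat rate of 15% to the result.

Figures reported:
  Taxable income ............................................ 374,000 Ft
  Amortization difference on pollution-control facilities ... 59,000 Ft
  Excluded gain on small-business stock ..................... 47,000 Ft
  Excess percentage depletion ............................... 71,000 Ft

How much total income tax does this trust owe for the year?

Minimum tax:
  Adjusted income: 374,000 Ft + 59,000 Ft + 47,000 Ft + 71,000 Ft = 551,000 Ft
  Less exemption 101,000 Ft → base 450,000 Ft
  450,000 Ft × 15% = 67,500 Ft

Standard income tax:
  27,000 Ft × 7% = 1,890 Ft
  127,000 Ft × 13% = 16,510 Ft
  24,000 Ft × 22% = 5,280 Ft
  196,000 Ft × 34% = 66,640 Ft
  → 90,320 Ft

90,320 Ft > 67,500 Ft, so the standard income tax governs.

90,320 Ft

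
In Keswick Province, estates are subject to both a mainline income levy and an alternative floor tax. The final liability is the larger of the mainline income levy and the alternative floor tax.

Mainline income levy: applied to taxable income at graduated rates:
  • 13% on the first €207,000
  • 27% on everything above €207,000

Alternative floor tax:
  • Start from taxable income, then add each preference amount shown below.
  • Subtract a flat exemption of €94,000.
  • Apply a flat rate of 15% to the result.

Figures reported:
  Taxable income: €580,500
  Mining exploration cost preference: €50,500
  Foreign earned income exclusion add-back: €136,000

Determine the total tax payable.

€127,755

Mainline income levy:
  €207,000 × 13% = €26,910
  €373,500 × 27% = €100,845
  → €127,755

Alternative floor tax:
  Adjusted income: €580,500 + €50,500 + €136,000 = €767,000
  Less exemption €94,000 → base €673,000
  €673,000 × 15% = €100,950

€127,755 > €100,950, so the mainline income levy governs.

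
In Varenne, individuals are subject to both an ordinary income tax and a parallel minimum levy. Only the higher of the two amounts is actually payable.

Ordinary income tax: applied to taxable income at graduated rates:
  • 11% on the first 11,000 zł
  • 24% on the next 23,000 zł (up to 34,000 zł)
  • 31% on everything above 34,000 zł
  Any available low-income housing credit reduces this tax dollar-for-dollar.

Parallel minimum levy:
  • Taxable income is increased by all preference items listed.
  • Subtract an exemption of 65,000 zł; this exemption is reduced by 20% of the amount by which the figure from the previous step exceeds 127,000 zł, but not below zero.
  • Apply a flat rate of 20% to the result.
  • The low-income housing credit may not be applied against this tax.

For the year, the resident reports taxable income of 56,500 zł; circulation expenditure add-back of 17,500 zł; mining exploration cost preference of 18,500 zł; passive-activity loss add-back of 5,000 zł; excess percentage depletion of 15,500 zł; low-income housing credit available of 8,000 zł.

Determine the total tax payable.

9,600 zł

Parallel minimum levy:
  Adjusted income: 56,500 zł + 17,500 zł + 18,500 zł + 5,000 zł + 15,500 zł = 113,000 zł
  Exemption: 113,000 zł ≤ 127,000 zł, so full 65,000 zł applies
  Base: 113,000 zł − 65,000 zł = 48,000 zł
  48,000 zł × 20% = 9,600 zł

Ordinary income tax:
  11,000 zł × 11% = 1,210 zł
  23,000 zł × 24% = 5,520 zł
  22,500 zł × 31% = 6,975 zł
  → 13,705 zł
  Less low-income housing credit 8,000 zł → 5,705 zł

9,600 zł > 5,705 zł, so the parallel minimum levy is the binding amount.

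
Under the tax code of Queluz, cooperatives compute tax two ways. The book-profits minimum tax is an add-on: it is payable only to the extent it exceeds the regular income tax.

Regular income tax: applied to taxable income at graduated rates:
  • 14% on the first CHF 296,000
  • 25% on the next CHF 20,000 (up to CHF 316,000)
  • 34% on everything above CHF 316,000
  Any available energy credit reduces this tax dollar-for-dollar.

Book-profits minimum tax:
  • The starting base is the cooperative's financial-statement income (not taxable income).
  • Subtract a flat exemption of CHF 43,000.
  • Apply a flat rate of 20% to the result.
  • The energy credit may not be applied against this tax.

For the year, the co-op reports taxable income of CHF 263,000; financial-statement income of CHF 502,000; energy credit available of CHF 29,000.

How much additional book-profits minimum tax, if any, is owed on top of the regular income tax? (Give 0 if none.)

CHF 83,980

Regular income tax:
  CHF 263,000 × 14% = CHF 36,820
  Less energy credit CHF 29,000 → CHF 7,820

Book-profits minimum tax:
  Base (financial-statement income): CHF 502,000
  Less exemption CHF 43,000 → base CHF 459,000
  CHF 459,000 × 20% = CHF 91,800

Excess of book-profits minimum tax over regular income tax: CHF 91,800 − CHF 7,820 = CHF 83,980.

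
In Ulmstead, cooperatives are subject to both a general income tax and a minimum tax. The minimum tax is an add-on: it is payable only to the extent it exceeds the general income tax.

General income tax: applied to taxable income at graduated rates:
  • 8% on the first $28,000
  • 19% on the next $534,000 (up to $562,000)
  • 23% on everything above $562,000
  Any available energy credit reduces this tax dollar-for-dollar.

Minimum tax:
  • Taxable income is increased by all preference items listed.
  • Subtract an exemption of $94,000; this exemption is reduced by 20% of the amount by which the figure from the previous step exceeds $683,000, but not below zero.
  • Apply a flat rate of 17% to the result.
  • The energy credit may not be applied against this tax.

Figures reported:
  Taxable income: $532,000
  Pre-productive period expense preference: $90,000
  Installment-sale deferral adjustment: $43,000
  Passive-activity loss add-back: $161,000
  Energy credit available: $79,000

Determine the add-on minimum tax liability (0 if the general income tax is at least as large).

$110,302

General income tax:
  $28,000 × 8% = $2,240
  $504,000 × 19% = $95,760
  → $98,000
  Less energy credit $79,000 → $19,000

Minimum tax:
  Adjusted income: $532,000 + $90,000 + $43,000 + $161,000 = $826,000
  Exemption: $94,000 − 20% × ($826,000 − $683,000) = $94,000 − $28,600 = $65,400
  Base: $826,000 − $65,400 = $760,600
  $760,600 × 17% = $129,302

Excess of minimum tax over general income tax: $129,302 − $19,000 = $110,302.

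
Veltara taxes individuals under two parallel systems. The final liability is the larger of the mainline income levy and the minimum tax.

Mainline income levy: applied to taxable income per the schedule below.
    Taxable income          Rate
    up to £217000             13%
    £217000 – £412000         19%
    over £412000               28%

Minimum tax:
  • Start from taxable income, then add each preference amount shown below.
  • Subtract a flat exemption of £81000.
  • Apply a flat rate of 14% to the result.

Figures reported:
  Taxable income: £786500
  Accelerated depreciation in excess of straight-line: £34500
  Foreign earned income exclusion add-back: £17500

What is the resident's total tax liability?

£170120

Mainline income levy:
  £217000 × 13% = £28210
  £195000 × 19% = £37050
  £374500 × 28% = £104860
  → £170120

Minimum tax:
  Adjusted income: £786500 + £34500 + £17500 = £838500
  Less exemption £81000 → base £757500
  £757500 × 14% = £106050

£170120 > £106050, so the mainline income levy governs.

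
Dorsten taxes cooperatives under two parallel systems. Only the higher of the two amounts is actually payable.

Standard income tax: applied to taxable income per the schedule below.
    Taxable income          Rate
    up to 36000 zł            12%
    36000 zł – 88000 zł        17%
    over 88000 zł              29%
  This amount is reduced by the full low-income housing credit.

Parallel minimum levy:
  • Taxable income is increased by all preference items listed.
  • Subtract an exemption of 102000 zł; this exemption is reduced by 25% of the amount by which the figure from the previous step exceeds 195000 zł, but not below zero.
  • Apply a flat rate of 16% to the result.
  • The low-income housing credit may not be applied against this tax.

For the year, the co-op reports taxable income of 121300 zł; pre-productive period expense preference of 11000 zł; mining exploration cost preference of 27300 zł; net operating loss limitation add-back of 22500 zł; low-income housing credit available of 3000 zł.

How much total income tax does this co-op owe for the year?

19817 zł

Standard income tax:
  36000 zł × 12% = 4320 zł
  52000 zł × 17% = 8840 zł
  33300 zł × 29% = 9657 zł
  → 22817 zł
  Less low-income housing credit 3000 zł → 19817 zł

Parallel minimum levy:
  Adjusted income: 121300 zł + 11000 zł + 27300 zł + 22500 zł = 182100 zł
  Exemption: 182100 zł ≤ 195000 zł, so full 102000 zł applies
  Base: 182100 zł − 102000 zł = 80100 zł
  80100 zł × 16% = 12816 zł

19817 zł > 12816 zł, so the standard income tax governs.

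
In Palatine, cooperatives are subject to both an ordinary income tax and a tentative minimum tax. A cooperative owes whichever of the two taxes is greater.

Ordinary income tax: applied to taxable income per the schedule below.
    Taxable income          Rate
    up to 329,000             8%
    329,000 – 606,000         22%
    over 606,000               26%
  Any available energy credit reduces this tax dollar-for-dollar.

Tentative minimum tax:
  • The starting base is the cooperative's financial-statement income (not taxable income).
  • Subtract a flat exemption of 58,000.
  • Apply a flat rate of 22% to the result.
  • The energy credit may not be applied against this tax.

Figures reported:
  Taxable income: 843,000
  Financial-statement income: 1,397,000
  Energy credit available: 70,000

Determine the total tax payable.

294,580

Ordinary income tax:
  329,000 × 8% = 26,320
  277,000 × 22% = 60,940
  237,000 × 26% = 61,620
  → 148,880
  Less energy credit 70,000 → 78,880

Tentative minimum tax:
  Base (financial-statement income): 1,397,000
  Less exemption 58,000 → base 1,339,000
  1,339,000 × 22% = 294,580

294,580 > 78,880, so the tentative minimum tax is the binding amount.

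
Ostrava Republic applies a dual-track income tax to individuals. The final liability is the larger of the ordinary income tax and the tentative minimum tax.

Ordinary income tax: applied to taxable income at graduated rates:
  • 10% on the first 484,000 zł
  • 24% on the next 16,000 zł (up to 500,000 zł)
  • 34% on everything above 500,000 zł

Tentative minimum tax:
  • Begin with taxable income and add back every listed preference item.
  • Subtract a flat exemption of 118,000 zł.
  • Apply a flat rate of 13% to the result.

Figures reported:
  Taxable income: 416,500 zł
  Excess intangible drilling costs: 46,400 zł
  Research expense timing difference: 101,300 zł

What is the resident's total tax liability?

Ordinary income tax:
  416,500 zł × 10% = 41,650 zł

Tentative minimum tax:
  Adjusted income: 416,500 zł + 46,400 zł + 101,300 zł = 564,200 zł
  Less exemption 118,000 zł → base 446,200 zł
  446,200 zł × 13% = 58,006 zł

58,006 zł > 41,650 zł, so the tentative minimum tax is the binding amount.

58,006 zł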